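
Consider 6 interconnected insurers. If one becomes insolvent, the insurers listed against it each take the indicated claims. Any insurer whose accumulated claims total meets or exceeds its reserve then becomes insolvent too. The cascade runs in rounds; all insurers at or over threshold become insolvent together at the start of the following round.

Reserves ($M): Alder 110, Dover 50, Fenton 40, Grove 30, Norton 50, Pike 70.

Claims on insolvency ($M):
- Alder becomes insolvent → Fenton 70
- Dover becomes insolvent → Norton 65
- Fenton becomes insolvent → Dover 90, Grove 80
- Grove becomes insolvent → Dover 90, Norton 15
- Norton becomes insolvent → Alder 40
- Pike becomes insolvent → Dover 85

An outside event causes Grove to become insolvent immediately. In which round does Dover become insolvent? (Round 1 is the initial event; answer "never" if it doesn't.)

2

Round 1 — Grove becomes insolvent (initial).
  Dover: +90 → 90 ≥ 50
  Norton: +15 → 15 < 50
Round 2 — Dover becomes insolvent.
  Norton: +65 → 80 ≥ 50
Round 3 — Norton becomes insolvent.
  Alder: +40 → 40 < 110
No further insolvencies.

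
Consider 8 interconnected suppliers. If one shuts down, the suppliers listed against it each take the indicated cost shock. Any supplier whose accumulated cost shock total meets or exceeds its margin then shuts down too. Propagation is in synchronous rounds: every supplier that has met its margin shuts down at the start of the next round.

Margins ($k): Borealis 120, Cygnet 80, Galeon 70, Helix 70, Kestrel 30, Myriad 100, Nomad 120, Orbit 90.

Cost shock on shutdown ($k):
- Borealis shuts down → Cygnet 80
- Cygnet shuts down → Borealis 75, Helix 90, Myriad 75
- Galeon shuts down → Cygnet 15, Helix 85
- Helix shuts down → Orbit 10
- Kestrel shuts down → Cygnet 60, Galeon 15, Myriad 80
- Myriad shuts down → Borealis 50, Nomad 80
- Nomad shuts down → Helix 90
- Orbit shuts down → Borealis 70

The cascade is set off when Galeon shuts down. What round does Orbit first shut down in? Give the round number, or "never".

never

Round 1 — Galeon shuts down (initial).
  Cygnet: +15 → 15 < 80
  Helix: +85 → 85 ≥ 70
Round 2 — Helix shuts down.
  Orbit: +10 → 10 < 90
No further shutdowns.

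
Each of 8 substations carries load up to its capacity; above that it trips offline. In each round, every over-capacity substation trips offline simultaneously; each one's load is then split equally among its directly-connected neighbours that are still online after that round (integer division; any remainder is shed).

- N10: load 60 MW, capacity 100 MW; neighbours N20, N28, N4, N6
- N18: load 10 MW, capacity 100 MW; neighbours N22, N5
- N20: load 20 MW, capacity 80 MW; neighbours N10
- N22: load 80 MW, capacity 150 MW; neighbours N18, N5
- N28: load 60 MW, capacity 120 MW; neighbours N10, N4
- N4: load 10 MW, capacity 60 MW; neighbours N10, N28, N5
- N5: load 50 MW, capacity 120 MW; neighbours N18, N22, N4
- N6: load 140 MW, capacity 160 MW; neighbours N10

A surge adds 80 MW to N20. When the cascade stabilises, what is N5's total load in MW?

Round 1 — N20 at 100 > 80. N20 trips offline.
  N20 sheds 100 MW to N10: 100 each.
    N10: 60+100 = 160 > 100
Round 2 — N10 trips offline.
  N10 sheds 160 MW to N28, N4, N6: 53 each (1 lost).
    N28: 60+53 = 113 ≤ 120
    N4: 10+53 = 63 > 60
    N6: 140+53 = 193 > 160
Round 3 — N4, N6 trip offline.
  N4 sheds 63 MW to N28, N5: 31 each (1 lost).
    N28: 113+31 = 144 > 120
    N5: 50+31 = 81 ≤ 120
  N6 sheds 193 MW: no online neighbours, lost.
Round 4 — N28 trips offline.
  N28 sheds 144 MW: no online neighbours, lost.
No further trips.

81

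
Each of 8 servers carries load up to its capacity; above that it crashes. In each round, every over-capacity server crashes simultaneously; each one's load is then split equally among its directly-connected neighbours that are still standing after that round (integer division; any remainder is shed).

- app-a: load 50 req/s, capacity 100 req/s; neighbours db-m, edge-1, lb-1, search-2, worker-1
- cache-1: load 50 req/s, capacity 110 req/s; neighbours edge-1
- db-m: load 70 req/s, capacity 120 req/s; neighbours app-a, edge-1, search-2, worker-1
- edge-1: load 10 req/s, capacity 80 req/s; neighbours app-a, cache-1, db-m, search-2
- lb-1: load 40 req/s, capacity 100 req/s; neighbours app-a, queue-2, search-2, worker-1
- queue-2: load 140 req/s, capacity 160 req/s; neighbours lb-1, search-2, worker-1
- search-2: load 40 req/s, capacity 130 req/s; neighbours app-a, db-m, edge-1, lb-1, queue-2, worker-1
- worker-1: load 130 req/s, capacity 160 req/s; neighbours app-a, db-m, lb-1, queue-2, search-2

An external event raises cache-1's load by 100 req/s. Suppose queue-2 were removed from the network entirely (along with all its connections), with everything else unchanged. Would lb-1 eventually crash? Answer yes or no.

With queue-2 removed:
Round 1 — cache-1 at 150 > 110. cache-1 crashes.
  cache-1 sheds 150 req/s to edge-1: 150 each.
    edge-1: 10+150 = 160 > 80
Round 2 — edge-1 crashes.
  edge-1 sheds 160 req/s to app-a, db-m, search-2: 53 each (1 lost).
    app-a: 50+53 = 103 > 100
    db-m: 70+53 = 123 > 120
    search-2: 40+53 = 93 ≤ 130
Round 3 — app-a, db-m crash.
  app-a sheds 103 req/s to lb-1, search-2, worker-1: 34 each (1 lost).
    lb-1: 40+34 = 74 ≤ 100
    search-2: 93+34 = 127 ≤ 130
    worker-1: 130+34 = 164 > 160
  db-m sheds 123 req/s to search-2, worker-1: 61 each (1 lost).
    search-2: 127+61 = 188 > 130
    worker-1: 164+61 = 225 > 160
Round 4 — search-2, worker-1 crash.
  search-2 sheds 188 req/s to lb-1: 188 each.
    lb-1: 74+188 = 262 > 100
  worker-1 sheds 225 req/s to lb-1: 225 each.
    lb-1: 262+225 = 487 > 100
Round 5 — lb-1 crashes.
  lb-1 sheds 487 req/s: no online neighbours, lost.
No further crashes.

yes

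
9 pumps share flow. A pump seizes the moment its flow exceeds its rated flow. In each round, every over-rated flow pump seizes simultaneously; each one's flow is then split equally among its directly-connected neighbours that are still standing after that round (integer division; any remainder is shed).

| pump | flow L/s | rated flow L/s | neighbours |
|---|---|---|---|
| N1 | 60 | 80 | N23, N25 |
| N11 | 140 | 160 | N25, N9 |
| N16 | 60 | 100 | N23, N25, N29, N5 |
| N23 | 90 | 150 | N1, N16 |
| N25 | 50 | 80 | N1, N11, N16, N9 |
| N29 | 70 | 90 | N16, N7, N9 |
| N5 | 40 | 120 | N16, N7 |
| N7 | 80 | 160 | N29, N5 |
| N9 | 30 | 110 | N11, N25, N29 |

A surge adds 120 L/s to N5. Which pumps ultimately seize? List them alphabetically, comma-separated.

Round 1 — N5 at 160 > 120. N5 seizes.
  N5 sheds 160 L/s to N16, N7: 80 each.
    N16: 60+80 = 140 > 100
    N7: 80+80 = 160 ≤ 160
Round 2 — N16 seizes.
  N16 sheds 140 L/s to N23, N25, N29: 46 each (2 lost).
    N23: 90+46 = 136 ≤ 150
    N25: 50+46 = 96 > 80
    N29: 70+46 = 116 > 90
Round 3 — N25, N29 seize.
  N25 sheds 96 L/s to N1, N11, N9: 32 each.
    N1: 60+32 = 92 > 80
    N11: 140+32 = 172 > 160
    N9: 30+32 = 62 ≤ 110
  N29 sheds 116 L/s to N7, N9: 58 each.
    N7: 160+58 = 218 > 160
    N9: 62+58 = 120 > 110
Round 4 — N1, N11, N7, N9 seize.
  N1 sheds 92 L/s to N23: 92 each.
    N23: 136+92 = 228 > 150
  N11 sheds 172 L/s: no online neighbours, lost.
  N7 sheds 218 L/s: no online neighbours, lost.
  N9 sheds 120 L/s: no online neighbours, lost.
Round 5 — N23 seizes.
  N23 sheds 228 L/s: no online neighbours, lost.
No further seizures.

N1, N11, N16, N23, N25, N29, N5, N7, N9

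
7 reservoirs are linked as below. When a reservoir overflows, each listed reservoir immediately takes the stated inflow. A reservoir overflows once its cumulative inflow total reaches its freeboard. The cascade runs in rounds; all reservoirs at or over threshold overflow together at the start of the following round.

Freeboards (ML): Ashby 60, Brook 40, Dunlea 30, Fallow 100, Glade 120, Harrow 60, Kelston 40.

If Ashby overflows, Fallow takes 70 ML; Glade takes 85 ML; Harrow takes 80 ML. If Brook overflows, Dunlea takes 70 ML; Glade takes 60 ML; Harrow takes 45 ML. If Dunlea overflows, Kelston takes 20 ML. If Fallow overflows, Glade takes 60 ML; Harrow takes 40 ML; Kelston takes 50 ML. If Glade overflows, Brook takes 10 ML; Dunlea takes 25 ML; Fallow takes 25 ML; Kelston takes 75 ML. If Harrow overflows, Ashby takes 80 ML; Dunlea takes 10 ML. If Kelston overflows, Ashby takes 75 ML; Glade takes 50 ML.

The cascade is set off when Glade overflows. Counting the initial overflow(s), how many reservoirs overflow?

Round 1 — Glade overflows (initial).
  Brook: +10 → 10 < 40
  Dunlea: +25 → 25 < 30
  Fallow: +25 → 25 < 100
  Kelston: +75 → 75 ≥ 40
Round 2 — Kelston overflows.
  Ashby: +75 → 75 ≥ 60
Round 3 — Ashby overflows.
  Fallow: +70 → 95 < 100
  Harrow: +80 → 80 ≥ 60
Round 4 — Harrow overflows.
  Dunlea: +10 → 35 ≥ 30
Round 5 — Dunlea overflows.
No further overflows.

5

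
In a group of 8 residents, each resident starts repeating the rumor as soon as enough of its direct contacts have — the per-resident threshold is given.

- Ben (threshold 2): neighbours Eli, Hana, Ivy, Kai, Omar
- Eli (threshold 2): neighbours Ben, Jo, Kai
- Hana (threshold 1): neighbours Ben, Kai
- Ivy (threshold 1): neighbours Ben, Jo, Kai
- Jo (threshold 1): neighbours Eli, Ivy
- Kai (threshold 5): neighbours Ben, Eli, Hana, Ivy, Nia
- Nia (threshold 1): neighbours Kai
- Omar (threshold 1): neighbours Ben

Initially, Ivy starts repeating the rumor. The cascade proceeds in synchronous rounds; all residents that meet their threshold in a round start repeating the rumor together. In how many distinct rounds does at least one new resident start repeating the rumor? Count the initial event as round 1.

Round 1 — Ivy starts repeating the rumor (initial).
Round 2 — checking thresholds:
  Ben: 1 of 5 neighbours < 2, below threshold.
  Jo: 1 of 2 neighbours ≥ 1, starts repeating the rumor.
  Kai: 1 of 5 neighbours < 5, below threshold.
Round 3 — no new spreads; cascade stops.

2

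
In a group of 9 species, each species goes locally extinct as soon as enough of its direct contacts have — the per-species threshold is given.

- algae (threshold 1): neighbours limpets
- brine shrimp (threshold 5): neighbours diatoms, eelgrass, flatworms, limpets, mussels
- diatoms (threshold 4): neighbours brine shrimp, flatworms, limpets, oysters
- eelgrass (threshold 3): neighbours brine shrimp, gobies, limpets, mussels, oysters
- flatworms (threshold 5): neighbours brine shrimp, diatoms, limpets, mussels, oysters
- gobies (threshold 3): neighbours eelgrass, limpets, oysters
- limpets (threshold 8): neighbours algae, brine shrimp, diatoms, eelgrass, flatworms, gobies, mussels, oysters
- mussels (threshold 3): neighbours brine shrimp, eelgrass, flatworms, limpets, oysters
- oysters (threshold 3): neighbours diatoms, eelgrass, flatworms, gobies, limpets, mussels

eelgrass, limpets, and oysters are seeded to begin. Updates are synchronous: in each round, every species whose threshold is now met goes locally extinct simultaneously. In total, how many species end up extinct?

6

Round 1 — eelgrass, limpets, oysters go locally extinct (initial).
Round 2 — checking thresholds:
  algae: 1 of 1 neighbours ≥ 1, goes locally extinct.
  brine shrimp: 2 of 5 neighbours < 5, below threshold.
  diatoms: 2 of 4 neighbours < 4, below threshold.
  flatworms: 2 of 5 neighbours < 5, below threshold.
  gobies: 3 of 3 neighbours ≥ 3, goes locally extinct.
  mussels: 3 of 5 neighbours ≥ 3, goes locally extinct.
Round 3 — no new extinctions; cascade stops.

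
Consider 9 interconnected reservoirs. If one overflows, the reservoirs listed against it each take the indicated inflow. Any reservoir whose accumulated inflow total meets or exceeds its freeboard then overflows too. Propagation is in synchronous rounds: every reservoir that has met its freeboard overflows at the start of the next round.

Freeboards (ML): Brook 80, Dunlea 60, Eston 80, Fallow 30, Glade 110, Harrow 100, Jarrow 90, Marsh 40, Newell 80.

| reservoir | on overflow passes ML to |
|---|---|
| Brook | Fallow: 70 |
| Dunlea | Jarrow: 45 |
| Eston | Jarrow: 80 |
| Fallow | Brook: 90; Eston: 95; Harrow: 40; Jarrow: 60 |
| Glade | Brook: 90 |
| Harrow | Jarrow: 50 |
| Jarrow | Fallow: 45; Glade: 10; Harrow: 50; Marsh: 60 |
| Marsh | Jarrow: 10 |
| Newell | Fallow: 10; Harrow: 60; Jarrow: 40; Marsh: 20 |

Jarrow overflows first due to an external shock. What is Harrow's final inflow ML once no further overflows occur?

Round 1 — Jarrow overflows (initial).
  Fallow: +45 → 45 ≥ 30
  Glade: +10 → 10 < 110
  Harrow: +50 → 50 < 100
  Marsh: +60 → 60 ≥ 40
Round 2 — Fallow, Marsh overflow.
  Brook: +90 → 90 ≥ 80
  Eston: +95 → 95 ≥ 80
  Harrow: +40 → 90 < 100
Round 3 — Brook, Eston overflow.
No further overflows.

90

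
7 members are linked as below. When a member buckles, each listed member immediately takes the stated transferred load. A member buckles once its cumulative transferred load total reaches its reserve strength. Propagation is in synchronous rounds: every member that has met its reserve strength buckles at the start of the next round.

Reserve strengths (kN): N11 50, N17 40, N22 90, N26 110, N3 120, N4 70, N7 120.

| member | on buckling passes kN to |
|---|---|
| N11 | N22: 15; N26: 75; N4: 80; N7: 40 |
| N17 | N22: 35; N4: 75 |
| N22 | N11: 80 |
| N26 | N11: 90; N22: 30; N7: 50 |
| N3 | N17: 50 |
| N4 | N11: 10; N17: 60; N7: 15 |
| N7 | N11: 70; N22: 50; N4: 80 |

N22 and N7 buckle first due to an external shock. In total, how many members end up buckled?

Round 1 — N22, N7 buckle (initial).
  N11: +80+70 → 150 ≥ 50
  N4: +80 → 80 ≥ 70
Round 2 — N11, N4 buckle.
  N17: +60 → 60 ≥ 40
  N26: +75 → 75 < 110
Round 3 — N17 buckles.
No further bucklings.

5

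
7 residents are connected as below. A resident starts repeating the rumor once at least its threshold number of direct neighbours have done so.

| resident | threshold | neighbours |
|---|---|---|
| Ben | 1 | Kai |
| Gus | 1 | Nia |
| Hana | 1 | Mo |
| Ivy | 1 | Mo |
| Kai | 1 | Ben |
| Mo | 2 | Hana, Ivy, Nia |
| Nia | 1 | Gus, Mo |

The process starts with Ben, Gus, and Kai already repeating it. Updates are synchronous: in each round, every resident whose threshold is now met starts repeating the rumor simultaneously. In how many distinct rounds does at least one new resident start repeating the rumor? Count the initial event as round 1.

Round 1 — Ben, Gus, Kai start repeating the rumor (initial).
Round 2 — checking thresholds:
  Nia: 1 of 2 neighbours ≥ 1, starts repeating the rumor.
Round 3 — no new spreads; cascade stops.

2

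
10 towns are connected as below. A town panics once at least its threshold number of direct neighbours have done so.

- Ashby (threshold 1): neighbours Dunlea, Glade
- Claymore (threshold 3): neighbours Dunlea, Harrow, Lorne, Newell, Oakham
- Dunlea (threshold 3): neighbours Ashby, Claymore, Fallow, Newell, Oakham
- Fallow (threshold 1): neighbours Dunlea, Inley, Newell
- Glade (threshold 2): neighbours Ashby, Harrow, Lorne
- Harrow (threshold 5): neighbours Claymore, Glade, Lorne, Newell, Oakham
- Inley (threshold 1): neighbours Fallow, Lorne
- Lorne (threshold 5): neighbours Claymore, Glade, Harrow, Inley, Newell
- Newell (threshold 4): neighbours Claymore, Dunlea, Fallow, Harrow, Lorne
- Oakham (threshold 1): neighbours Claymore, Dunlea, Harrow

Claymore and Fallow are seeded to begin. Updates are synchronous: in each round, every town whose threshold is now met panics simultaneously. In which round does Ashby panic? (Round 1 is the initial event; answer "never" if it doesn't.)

Round 1 — Claymore, Fallow panic (initial).
Round 2 — checking thresholds:
  Dunlea: 2 of 5 neighbours < 3, below threshold.
  Harrow: 1 of 5 neighbours < 5, below threshold.
  Inley: 1 of 2 neighbours ≥ 1, panics.
  Lorne: 1 of 5 neighbours < 5, below threshold.
  Newell: 2 of 5 neighbours < 4, below threshold.
  Oakham: 1 of 3 neighbours ≥ 1, panics.
Round 3 — checking thresholds:
  Dunlea: 3 of 5 neighbours ≥ 3, panics.
  Harrow: 2 of 5 neighbours < 5, below threshold.
  Lorne: 2 of 5 neighbours < 5, below threshold.
  Newell: 2 of 5 neighbours < 4, below threshold.
Round 4 — checking thresholds:
  Ashby: 1 of 2 neighbours ≥ 1, panics.
  Harrow: 2 of 5 neighbours < 5, below threshold.
  Lorne: 2 of 5 neighbours < 5, below threshold.
  Newell: 3 of 5 neighbours < 4, below threshold.
Round 5 — no new panics; cascade stops.

4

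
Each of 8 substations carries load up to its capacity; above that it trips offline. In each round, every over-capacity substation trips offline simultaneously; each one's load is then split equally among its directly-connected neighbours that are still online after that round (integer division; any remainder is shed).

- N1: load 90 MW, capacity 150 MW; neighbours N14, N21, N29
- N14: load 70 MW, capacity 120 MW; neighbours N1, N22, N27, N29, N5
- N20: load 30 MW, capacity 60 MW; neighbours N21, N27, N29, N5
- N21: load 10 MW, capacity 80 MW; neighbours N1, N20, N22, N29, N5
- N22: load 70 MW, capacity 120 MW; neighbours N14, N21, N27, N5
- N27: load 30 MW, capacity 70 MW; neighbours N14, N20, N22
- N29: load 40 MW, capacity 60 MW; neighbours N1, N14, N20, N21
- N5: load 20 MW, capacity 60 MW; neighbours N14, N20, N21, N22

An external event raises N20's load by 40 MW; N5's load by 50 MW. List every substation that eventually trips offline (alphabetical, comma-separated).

N20, N29, N5

Round 1 — N20 at 70 > 60; N5 at 70 > 60. N20, N5 trip offline.
  N20 sheds 70 MW to N21, N27, N29: 23 each (1 lost).
    N21: 10+23 = 33 ≤ 80
    N27: 30+23 = 53 ≤ 70
    N29: 40+23 = 63 > 60
  N5 sheds 70 MW to N14, N21, N22: 23 each (1 lost).
    N14: 70+23 = 93 ≤ 120
    N21: 33+23 = 56 ≤ 80
    N22: 70+23 = 93 ≤ 120
Round 2 — N29 trips offline.
  N29 sheds 63 MW to N1, N14, N21: 21 each.
    N1: 90+21 = 111 ≤ 150
    N14: 93+21 = 114 ≤ 120
    N21: 56+21 = 77 ≤ 80
No further trips.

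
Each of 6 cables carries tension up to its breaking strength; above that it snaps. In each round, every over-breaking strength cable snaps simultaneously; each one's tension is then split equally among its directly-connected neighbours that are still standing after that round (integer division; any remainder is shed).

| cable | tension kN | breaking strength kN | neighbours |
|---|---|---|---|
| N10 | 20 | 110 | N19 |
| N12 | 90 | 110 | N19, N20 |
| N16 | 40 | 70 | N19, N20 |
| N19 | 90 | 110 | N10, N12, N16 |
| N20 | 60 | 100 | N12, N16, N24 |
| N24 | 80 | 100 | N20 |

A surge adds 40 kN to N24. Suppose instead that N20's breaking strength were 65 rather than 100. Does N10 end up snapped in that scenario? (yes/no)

With N20's breaking strength at 65:
Round 1 — N24 at 120 > 100. N24 snaps.
  N24 sheds 120 kN to N20: 120 each.
    N20: 60+120 = 180 > 65
Round 2 — N20 snaps.
  N20 sheds 180 kN to N12, N16: 90 each.
    N12: 90+90 = 180 > 110
    N16: 40+90 = 130 > 70
Round 3 — N12, N16 snap.
  N12 sheds 180 kN to N19: 180 each.
    N19: 90+180 = 270 > 110
  N16 sheds 130 kN to N19: 130 each.
    N19: 270+130 = 400 > 110
Round 4 — N19 snaps.
  N19 sheds 400 kN to N10: 400 each.
    N10: 20+400 = 420 > 110
Round 5 — N10 snaps.
  N10 sheds 420 kN: no online neighbours, lost.
No further breaks.

yes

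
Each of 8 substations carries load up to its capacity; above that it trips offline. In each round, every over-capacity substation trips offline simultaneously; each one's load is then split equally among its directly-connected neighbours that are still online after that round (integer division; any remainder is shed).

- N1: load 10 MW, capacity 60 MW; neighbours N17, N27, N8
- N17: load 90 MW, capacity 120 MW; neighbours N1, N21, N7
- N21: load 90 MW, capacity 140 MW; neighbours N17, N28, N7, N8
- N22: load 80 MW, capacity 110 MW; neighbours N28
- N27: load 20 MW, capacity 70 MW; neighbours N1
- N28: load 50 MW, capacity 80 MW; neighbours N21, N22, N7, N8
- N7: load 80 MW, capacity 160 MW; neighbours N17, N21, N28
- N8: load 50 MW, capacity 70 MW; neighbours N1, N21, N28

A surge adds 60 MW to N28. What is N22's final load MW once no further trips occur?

Round 1 — N28 at 110 > 80. N28 trips offline.
  N28 sheds 110 MW to N21, N22, N7, N8: 27 each (2 lost).
    N21: 90+27 = 117 ≤ 140
    N22: 80+27 = 107 ≤ 110
    N7: 80+27 = 107 ≤ 160
    N8: 50+27 = 77 > 70
Round 2 — N8 trips offline.
  N8 sheds 77 MW to N1, N21: 38 each (1 lost).
    N1: 10+38 = 48 ≤ 60
    N21: 117+38 = 155 > 140
Round 3 — N21 trips offline.
  N21 sheds 155 MW to N17, N7: 77 each (1 lost).
    N17: 90+77 = 167 > 120
    N7: 107+77 = 184 > 160
Round 4 — N17, N7 trip offline.
  N17 sheds 167 MW to N1: 167 each.
    N1: 48+167 = 215 > 60
  N7 sheds 184 MW: no online neighbours, lost.
Round 5 — N1 trips offline.
  N1 sheds 215 MW to N27: 215 each.
    N27: 20+215 = 235 > 70
Round 6 — N27 trips offline.
  N27 sheds 235 MW: no online neighbours, lost.
No further trips.

107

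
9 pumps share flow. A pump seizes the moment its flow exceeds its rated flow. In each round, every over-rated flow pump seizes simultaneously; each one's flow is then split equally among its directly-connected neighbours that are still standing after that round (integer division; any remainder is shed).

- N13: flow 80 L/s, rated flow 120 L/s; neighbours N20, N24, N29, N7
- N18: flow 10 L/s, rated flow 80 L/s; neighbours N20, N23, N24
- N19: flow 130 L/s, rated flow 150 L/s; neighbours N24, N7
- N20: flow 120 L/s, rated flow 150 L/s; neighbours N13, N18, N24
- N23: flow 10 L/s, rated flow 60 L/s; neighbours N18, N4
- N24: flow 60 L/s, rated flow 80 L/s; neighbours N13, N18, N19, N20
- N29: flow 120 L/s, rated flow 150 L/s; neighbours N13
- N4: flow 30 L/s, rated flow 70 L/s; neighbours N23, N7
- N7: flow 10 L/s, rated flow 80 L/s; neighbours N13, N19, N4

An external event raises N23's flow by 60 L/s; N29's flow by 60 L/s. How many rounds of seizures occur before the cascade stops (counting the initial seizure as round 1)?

4

Round 1 — N23 at 70 > 60; N29 at 180 > 150. N23, N29 seize.
  N23 sheds 70 L/s to N18, N4: 35 each.
    N18: 10+35 = 45 ≤ 80
    N4: 30+35 = 65 ≤ 70
  N29 sheds 180 L/s to N13: 180 each.
    N13: 80+180 = 260 > 120
Round 2 — N13 seizes.
  N13 sheds 260 L/s to N20, N24, N7: 86 each (2 lost).
    N20: 120+86 = 206 > 150
    N24: 60+86 = 146 > 80
    N7: 10+86 = 96 > 80
Round 3 — N20, N24, N7 seize.
  N20 sheds 206 L/s to N18: 206 each.
    N18: 45+206 = 251 > 80
  N24 sheds 146 L/s to N18, N19: 73 each.
    N18: 251+73 = 324 > 80
    N19: 130+73 = 203 > 150
  N7 sheds 96 L/s to N19, N4: 48 each.
    N19: 203+48 = 251 > 150
    N4: 65+48 = 113 > 70
Round 4 — N18, N19, N4 seize.
  N18 sheds 324 L/s: no online neighbours, lost.
  N19 sheds 251 L/s: no online neighbours, lost.
  N4 sheds 113 L/s: no online neighbours, lost.
No further seizures.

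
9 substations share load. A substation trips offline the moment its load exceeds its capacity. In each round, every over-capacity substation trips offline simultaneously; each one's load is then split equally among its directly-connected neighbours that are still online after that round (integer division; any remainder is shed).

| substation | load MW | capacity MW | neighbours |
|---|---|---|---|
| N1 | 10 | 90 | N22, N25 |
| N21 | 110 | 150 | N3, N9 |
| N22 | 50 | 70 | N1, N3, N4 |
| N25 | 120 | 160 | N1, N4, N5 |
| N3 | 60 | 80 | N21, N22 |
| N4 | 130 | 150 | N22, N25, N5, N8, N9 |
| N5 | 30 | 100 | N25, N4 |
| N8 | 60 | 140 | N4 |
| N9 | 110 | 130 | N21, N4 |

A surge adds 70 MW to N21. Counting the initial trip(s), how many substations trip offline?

Round 1 — N21 at 180 > 150. N21 trips offline.
  N21 sheds 180 MW to N3, N9: 90 each.
    N3: 60+90 = 150 > 80
    N9: 110+90 = 200 > 130
Round 2 — N3, N9 trip offline.
  N3 sheds 150 MW to N22: 150 each.
    N22: 50+150 = 200 > 70
  N9 sheds 200 MW to N4: 200 each.
    N4: 130+200 = 330 > 150
Round 3 — N22, N4 trip offline.
  N22 sheds 200 MW to N1: 200 each.
    N1: 10+200 = 210 > 90
  N4 sheds 330 MW to N25, N5, N8: 110 each.
    N25: 120+110 = 230 > 160
    N5: 30+110 = 140 > 100
    N8: 60+110 = 170 > 140
Round 4 — N1, N25, N5, N8 trip offline.
  N1 sheds 210 MW: no online neighbours, lost.
  N25 sheds 230 MW: no online neighbours, lost.
  N5 sheds 140 MW: no online neighbours, lost.
  N8 sheds 170 MW: no online neighbours, lost.
No further trips.

9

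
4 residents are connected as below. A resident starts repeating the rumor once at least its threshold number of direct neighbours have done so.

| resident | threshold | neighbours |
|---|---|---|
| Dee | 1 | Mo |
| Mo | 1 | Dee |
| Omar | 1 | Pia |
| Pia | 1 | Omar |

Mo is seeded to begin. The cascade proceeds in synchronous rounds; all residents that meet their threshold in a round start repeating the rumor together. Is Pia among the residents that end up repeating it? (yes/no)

no

Round 1 — Mo starts repeating the rumor (initial).
Round 2 — checking thresholds:
  Dee: 1 of 1 neighbours ≥ 1, starts repeating the rumor.
Round 3 — no new spreads; cascade stops.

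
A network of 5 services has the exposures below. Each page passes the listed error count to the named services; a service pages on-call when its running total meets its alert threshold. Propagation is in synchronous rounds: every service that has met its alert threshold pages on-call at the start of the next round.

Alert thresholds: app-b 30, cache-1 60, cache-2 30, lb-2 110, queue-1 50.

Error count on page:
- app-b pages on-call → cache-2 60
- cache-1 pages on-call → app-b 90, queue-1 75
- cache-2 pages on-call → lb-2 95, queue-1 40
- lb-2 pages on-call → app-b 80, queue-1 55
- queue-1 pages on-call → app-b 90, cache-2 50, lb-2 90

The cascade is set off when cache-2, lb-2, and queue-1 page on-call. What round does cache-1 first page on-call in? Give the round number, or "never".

Round 1 — cache-2, lb-2, queue-1 page on-call (initial).
  app-b: +80+90 → 170 ≥ 30
Round 2 — app-b pages on-call.
No further pages.

never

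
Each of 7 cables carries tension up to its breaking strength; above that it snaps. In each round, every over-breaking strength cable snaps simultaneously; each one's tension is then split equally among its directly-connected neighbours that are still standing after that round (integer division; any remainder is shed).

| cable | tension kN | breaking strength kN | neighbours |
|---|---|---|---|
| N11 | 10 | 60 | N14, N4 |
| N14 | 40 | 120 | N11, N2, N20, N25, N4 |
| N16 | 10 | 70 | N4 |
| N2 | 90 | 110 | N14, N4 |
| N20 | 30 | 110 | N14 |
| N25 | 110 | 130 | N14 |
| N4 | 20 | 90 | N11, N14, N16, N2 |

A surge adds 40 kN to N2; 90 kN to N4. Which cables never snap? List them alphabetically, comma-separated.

Round 1 — N2 at 130 > 110; N4 at 110 > 90. N2, N4 snap.
  N2 sheds 130 kN to N14: 130 each.
    N14: 40+130 = 170 > 120
  N4 sheds 110 kN to N11, N14, N16: 36 each (2 lost).
    N11: 10+36 = 46 ≤ 60
    N14: 170+36 = 206 > 120
    N16: 10+36 = 46 ≤ 70
Round 2 — N14 snaps.
  N14 sheds 206 kN to N11, N20, N25: 68 each (2 lost).
    N11: 46+68 = 114 > 60
    N20: 30+68 = 98 ≤ 110
    N25: 110+68 = 178 > 130
Round 3 — N11, N25 snap.
  N11 sheds 114 kN: no online neighbours, lost.
  N25 sheds 178 kN: no online neighbours, lost.
No further breaks.

N16, N20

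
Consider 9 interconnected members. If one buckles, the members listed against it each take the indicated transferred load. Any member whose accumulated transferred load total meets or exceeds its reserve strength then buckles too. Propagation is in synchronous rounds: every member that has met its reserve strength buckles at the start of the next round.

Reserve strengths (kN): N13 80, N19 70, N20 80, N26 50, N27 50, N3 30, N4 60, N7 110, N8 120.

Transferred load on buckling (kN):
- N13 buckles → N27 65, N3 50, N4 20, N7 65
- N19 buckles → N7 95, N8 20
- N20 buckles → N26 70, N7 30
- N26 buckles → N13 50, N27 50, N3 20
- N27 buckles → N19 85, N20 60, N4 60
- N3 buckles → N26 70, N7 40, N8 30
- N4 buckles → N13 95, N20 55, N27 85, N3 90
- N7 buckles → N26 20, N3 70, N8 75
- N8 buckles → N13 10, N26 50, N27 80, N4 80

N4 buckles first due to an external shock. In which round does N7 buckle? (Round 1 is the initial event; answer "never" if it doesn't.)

Round 1 — N4 buckles (initial).
  N13: +95 → 95 ≥ 80
  N20: +55 → 55 < 80
  N27: +85 → 85 ≥ 50
  N3: +90 → 90 ≥ 30
Round 2 — N13, N27, N3 buckle.
  N19: +85 → 85 ≥ 70
  N20: +60 → 115 ≥ 80
  N26: +70 → 70 ≥ 50
  N7: +65+40 → 105 < 110
  N8: +30 → 30 < 120
Round 3 — N19, N20, N26 buckle.
  N7: +95+30 → 230 ≥ 110
  N8: +20 → 50 < 120
Round 4 — N7 buckles.
  N8: +75 → 125 ≥ 120
Round 5 — N8 buckles.
No further bucklings.

4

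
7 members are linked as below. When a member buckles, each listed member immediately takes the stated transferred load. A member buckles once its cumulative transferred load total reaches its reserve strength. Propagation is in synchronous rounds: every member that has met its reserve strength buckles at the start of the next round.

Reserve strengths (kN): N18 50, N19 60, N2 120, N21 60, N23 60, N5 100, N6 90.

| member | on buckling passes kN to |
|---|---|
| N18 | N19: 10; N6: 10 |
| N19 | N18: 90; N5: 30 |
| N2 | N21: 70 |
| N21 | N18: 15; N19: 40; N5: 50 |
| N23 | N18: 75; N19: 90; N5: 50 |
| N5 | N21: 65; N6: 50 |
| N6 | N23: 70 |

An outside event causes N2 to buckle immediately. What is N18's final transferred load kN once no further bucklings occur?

Round 1 — N2 buckles (initial).
  N21: +70 → 70 ≥ 60
Round 2 — N21 buckles.
  N18: +15 → 15 < 50
  N19: +40 → 40 < 60
  N5: +50 → 50 < 100
No further bucklings.

15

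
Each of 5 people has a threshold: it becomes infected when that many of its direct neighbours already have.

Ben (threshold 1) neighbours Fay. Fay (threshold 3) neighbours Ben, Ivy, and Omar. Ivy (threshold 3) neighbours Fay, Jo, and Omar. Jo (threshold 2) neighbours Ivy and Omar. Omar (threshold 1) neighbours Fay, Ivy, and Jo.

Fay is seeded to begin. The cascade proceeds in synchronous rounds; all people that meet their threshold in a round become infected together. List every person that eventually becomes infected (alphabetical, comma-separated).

Ben, Fay, Omar

Round 1 — Fay becomes infected (initial).
Round 2 — checking thresholds:
  Ben: 1 of 1 neighbours ≥ 1, becomes infected.
  Ivy: 1 of 3 neighbours < 3, holds.
  Omar: 1 of 3 neighbours ≥ 1, becomes infected.
Round 3 — no new infections; cascade stops.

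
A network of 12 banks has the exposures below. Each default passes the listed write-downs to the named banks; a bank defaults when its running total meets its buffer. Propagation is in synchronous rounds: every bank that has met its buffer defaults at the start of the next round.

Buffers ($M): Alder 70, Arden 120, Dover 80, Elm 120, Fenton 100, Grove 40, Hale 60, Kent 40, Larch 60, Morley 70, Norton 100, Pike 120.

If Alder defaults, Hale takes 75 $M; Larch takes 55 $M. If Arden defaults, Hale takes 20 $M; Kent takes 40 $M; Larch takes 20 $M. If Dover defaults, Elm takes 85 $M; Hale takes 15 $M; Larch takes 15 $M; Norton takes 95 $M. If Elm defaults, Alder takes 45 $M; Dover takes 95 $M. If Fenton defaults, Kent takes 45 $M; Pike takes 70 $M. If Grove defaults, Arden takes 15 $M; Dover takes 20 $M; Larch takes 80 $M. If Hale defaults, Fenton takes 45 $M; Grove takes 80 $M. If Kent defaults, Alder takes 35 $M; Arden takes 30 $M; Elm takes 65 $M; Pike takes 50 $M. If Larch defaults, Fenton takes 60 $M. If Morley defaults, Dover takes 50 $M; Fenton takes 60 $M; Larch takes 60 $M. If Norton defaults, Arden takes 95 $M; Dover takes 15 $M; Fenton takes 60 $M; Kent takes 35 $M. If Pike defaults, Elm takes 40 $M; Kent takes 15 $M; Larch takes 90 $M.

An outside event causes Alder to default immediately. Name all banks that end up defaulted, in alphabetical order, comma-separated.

Round 1 — Alder defaults (initial).
  Hale: +75 → 75 ≥ 60
  Larch: +55 → 55 < 60
Round 2 — Hale defaults.
  Fenton: +45 → 45 < 100
  Grove: +80 → 80 ≥ 40
Round 3 — Grove defaults.
  Arden: +15 → 15 < 120
  Dover: +20 → 20 < 80
  Larch: +80 → 135 ≥ 60
Round 4 — Larch defaults.
  Fenton: +60 → 105 ≥ 100
Round 5 — Fenton defaults.
  Kent: +45 → 45 ≥ 40
  Pike: +70 → 70 < 120
Round 6 — Kent defaults.
  Arden: +30 → 45 < 120
  Elm: +65 → 65 < 120
  Pike: +50 → 120 ≥ 120
Round 7 — Pike defaults.
  Elm: +40 → 105 < 120
No further defaults.

Alder, Fenton, Grove, Hale, Kent, Larch, Pike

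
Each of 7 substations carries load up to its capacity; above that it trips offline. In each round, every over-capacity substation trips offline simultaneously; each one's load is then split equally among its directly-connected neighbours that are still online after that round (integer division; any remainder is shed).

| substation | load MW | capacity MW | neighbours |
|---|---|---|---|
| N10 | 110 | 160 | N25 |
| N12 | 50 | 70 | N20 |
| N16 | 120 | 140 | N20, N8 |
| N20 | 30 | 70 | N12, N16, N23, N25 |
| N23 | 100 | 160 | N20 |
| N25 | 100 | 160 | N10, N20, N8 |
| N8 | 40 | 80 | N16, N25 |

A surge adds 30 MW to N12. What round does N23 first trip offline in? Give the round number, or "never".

Round 1 — N12 at 80 > 70. N12 trips offline.
  N12 sheds 80 MW to N20: 80 each.
    N20: 30+80 = 110 > 70
Round 2 — N20 trips offline.
  N20 sheds 110 MW to N16, N23, N25: 36 each (2 lost).
    N16: 120+36 = 156 > 140
    N23: 100+36 = 136 ≤ 160
    N25: 100+36 = 136 ≤ 160
Round 3 — N16 trips offline.
  N16 sheds 156 MW to N8: 156 each.
    N8: 40+156 = 196 > 80
Round 4 — N8 trips offline.
  N8 sheds 196 MW to N25: 196 each.
    N25: 136+196 = 332 > 160
Round 5 — N25 trips offline.
  N25 sheds 332 MW to N10: 332 each.
    N10: 110+332 = 442 > 160
Round 6 — N10 trips offline.
  N10 sheds 442 MW: no online neighbours, lost.
No further trips.

never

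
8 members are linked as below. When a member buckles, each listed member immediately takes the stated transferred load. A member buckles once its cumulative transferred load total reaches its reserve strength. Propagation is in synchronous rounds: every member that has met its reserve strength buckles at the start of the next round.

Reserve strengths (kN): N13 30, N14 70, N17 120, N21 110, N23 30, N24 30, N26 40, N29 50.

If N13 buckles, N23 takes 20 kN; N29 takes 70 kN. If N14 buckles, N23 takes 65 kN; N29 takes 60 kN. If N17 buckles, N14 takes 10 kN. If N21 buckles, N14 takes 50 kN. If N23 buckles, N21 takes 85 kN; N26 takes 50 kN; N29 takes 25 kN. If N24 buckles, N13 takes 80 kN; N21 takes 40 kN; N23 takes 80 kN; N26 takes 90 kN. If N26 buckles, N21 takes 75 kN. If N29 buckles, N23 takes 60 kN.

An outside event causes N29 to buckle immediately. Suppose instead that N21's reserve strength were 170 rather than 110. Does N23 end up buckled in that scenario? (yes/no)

yes

With N21's reserve strength at 170:
Round 1 — N29 buckles (initial).
  N23: +60 → 60 ≥ 30
Round 2 — N23 buckles.
  N21: +85 → 85 < 170
  N26: +50 → 50 ≥ 40
Round 3 — N26 buckles.
  N21: +75 → 160 < 170
No further bucklings.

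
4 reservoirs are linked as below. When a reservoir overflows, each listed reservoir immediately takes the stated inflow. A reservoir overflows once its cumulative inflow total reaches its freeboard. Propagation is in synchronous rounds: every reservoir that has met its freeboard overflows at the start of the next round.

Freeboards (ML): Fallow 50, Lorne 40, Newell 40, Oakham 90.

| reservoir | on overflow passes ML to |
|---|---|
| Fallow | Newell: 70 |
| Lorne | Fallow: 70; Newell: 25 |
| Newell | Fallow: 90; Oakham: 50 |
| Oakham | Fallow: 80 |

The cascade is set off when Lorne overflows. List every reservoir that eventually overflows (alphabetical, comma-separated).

Round 1 — Lorne overflows (initial).
  Fallow: +70 → 70 ≥ 50
  Newell: +25 → 25 < 40
Round 2 — Fallow overflows.
  Newell: +70 → 95 ≥ 40
Round 3 — Newell overflows.
  Oakham: +50 → 50 < 90
No further overflows.

Fallow, Lorne, Newell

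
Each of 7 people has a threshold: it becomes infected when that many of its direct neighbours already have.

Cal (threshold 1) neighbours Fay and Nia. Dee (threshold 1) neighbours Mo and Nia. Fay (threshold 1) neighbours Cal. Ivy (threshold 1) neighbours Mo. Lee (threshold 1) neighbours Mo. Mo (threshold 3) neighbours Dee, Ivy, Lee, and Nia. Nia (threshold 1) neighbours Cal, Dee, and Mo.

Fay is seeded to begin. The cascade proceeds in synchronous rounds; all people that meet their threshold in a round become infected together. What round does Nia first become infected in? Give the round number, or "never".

3

Round 1 — Fay becomes infected (initial).
Round 2 — checking thresholds:
  Cal: 1 of 2 neighbours ≥ 1, becomes infected.
Round 3 — checking thresholds:
  Nia: 1 of 3 neighbours ≥ 1, becomes infected.
Round 4 — checking thresholds:
  Dee: 1 of 2 neighbours ≥ 1, becomes infected.
  Mo: 1 of 4 neighbours < 3, below threshold.
Round 5 — no new infections; cascade stops.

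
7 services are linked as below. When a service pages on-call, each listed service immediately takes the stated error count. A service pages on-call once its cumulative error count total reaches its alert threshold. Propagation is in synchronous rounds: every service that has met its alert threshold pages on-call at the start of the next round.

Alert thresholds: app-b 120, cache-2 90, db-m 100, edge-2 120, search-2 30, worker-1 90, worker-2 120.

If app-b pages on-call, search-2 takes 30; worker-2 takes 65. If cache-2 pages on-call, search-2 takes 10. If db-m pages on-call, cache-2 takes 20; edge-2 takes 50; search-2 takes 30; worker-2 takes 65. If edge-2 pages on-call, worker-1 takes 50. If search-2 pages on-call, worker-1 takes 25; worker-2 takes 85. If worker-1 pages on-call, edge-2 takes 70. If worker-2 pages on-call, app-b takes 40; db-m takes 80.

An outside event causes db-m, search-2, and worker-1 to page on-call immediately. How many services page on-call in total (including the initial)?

Round 1 — db-m, search-2, worker-1 page on-call (initial).
  cache-2: +20 → 20 < 90
  edge-2: +50+70 → 120 ≥ 120
  worker-2: +65+85 → 150 ≥ 120
Round 2 — edge-2, worker-2 page on-call.
  app-b: +40 → 40 < 120
No further pages.

5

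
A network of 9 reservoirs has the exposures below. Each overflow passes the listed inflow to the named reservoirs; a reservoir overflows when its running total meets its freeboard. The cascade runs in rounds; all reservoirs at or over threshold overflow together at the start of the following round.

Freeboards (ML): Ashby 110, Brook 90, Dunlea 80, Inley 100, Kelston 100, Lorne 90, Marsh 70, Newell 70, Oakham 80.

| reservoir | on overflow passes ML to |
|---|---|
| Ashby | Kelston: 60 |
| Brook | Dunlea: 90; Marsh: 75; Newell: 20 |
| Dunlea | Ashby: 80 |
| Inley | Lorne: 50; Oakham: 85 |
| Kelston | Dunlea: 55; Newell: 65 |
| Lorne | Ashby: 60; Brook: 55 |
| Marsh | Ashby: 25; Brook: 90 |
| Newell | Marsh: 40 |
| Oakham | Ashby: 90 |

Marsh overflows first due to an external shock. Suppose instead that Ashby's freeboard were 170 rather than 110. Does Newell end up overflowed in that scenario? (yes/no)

With Ashby's freeboard at 170:
Round 1 — Marsh overflows (initial).
  Ashby: +25 → 25 < 170
  Brook: +90 → 90 ≥ 90
Round 2 — Brook overflows.
  Dunlea: +90 → 90 ≥ 80
  Newell: +20 → 20 < 70
Round 3 — Dunlea overflows.
  Ashby: +80 → 105 < 170
No further overflows.

no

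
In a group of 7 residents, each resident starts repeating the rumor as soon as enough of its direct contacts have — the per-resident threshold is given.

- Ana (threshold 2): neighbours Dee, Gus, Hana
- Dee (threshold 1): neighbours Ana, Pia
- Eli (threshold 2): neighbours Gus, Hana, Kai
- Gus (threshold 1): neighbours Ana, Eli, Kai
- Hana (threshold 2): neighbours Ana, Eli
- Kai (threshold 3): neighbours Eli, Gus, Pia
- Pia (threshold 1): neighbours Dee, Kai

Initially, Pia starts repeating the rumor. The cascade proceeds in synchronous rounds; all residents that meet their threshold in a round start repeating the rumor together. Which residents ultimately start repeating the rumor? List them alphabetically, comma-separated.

Dee, Pia

Round 1 — Pia starts repeating the rumor (initial).
Round 2 — checking thresholds:
  Dee: 1 of 2 neighbours ≥ 1, starts repeating the rumor.
  Kai: 1 of 3 neighbours < 3, below threshold.
Round 3 — no new spreads; cascade stops.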